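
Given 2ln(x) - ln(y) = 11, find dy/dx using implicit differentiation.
Differentiate the relation implicitly: treat y = y(x) and apply the chain rule, so every y-derivative picks up a y' = dy/dx factor.

With everything moved to the left-hand side, differentiate term by term:
  d/dx[2ln(x)] = 2/x
  d/dx[-ln(y)] = -y'/y
  d/dx[-11] = 0

Separating the contributions that come from x directly and those that come through y:
  without y':      2/x
  multiplying y':  -1/y

so (2/x) + (-1/y)·y' = 0, and therefore
  dy/dx = -(2/x)/(-1/y) = 2y/x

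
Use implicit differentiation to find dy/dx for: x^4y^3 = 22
Differentiate both sides with respect to x, treating y as y(x). By the chain rule, any term containing y contributes a factor of y' = dy/dx when we differentiate it.

Move every term to one side and write the relation as F(x, y) = 0. Term by term,
  d/dx[x^4y^3] = 3x^4y^2·y' + 4x^3y^3
  d/dx[-22] = 0

The pieces without y' make up ∂F/∂x and the coefficient of y' is ∂F/∂y:
  ∂F/∂x = 4x^3y^3,
  ∂F/∂y = 3x^4y^2.

Since d/dx[F] = ∂F/∂x + (∂F/∂y)·y' = 0, solve for y':
  (∂F/∂y)·y' = -∂F/∂x
  dy/dx = -(∂F/∂x)/(∂F/∂y) = -(4x^3y^3)/(3x^4y^2) = -4y/(3x)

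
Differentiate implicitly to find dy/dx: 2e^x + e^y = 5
Differentiate both sides with respect to x, treating y as y(x). By the chain rule, any term containing y contributes a factor of y' = dy/dx when we differentiate it.

Move every term to one side and write the relation as F(x, y) = 0. Term by term,
  d/dx[2e^(x)] = 2e^(x)
  d/dx[e^(y)] = y'·e^(y)
  d/dx[-5] = 0

The pieces without y' make up ∂F/∂x and the coefficient of y' is ∂F/∂y:
  ∂F/∂x = 2e^(x),
  ∂F/∂y = e^(y).

Since d/dx[F] = ∂F/∂x + (∂F/∂y)·y' = 0, solve for y':
  (∂F/∂y)·y' = -∂F/∂x
  dy/dx = -(∂F/∂x)/(∂F/∂y) = -(2e^(x))/(e^(y)) = -2e^(x - y)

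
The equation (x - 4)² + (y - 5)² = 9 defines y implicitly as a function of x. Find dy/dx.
Differentiate the relation implicitly: treat y = y(x) and apply the chain rule, so every y-derivative picks up a y' = dy/dx factor.

With everything moved to the left-hand side, differentiate term by term:
  d/dx[(x - 4)^2] = 2x - 8
  d/dx[(y - 5)^2] = 2·y'(y - 5)
  d/dx[-9] = 0

Separating the contributions that come from x directly and those that come through y:
  without y':      2x - 8
  multiplying y':  2y - 10

so (2x - 8) + (2y - 10)·y' = 0, and therefore
  dy/dx = -(2x - 8)/(2y - 10) = (4 - x)/(y - 5)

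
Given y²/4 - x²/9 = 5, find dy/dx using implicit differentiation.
Apply d/dx to both sides, remembering that y depends on x. Each occurrence of y therefore brings in a y' = dy/dx via the chain rule.

With F(x, y) equal to the left-hand side minus the right, differentiate F term by term:
  d/dx[-x^2/9] = -2x/9
  d/dx[y^2/4] = y·y'/2
  d/dx[-5] = 0
Adding these up, d/dx[F] = 0 becomes
  (-2x/9) + (y/2)·y' = 0,
so isolating y',
  dy/dx = -(-2x/9)/(y/2) = 4x/(9y)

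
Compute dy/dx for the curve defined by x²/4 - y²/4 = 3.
Apply d/dx to both sides, remembering that y depends on x. Each occurrence of y therefore brings in a y' = dy/dx via the chain rule.

With F(x, y) equal to the left-hand side minus the right, differentiate F term by term:
  d/dx[x^2/4] = x/2
  d/dx[-y^2/4] = -y·y'/2
  d/dx[-3] = 0
Adding these up, d/dx[F] = 0 becomes
  (x/2) + (-y/2)·y' = 0,
so isolating y',
  dy/dx = -(x/2)/(-y/2) = x/y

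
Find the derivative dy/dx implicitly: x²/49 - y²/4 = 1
Differentiate both sides with respect to x, treating y as y(x). By the chain rule, any term containing y contributes a factor of y' = dy/dx when we differentiate it.

Move every term to one side and write the relation as F(x, y) = 0. Term by term,
  d/dx[x^2/49] = 2x/49
  d/dx[-y^2/4] = -y·y'/2
  d/dx[-1] = 0

The pieces without y' make up ∂F/∂x and the coefficient of y' is ∂F/∂y:
  ∂F/∂x = 2x/49,
  ∂F/∂y = -y/2.

Since d/dx[F] = ∂F/∂x + (∂F/∂y)·y' = 0, solve for y':
  (∂F/∂y)·y' = -∂F/∂x
  dy/dx = -(∂F/∂x)/(∂F/∂y) = -(2x/49)/(-y/2) = 4x/(49y)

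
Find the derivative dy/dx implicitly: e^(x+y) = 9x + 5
Apply d/dx to both sides, remembering that y depends on x. Each occurrence of y therefore brings in a y' = dy/dx via the chain rule.

With F(x, y) equal to the left-hand side minus the right, differentiate F term by term:
  d/dx[-9x] = -9
  d/dx[e^(x + y)] = (y' + 1)·e^(x + y)
  d/dx[-5] = 0
Adding these up, d/dx[F] = 0 becomes
  (e^(x + y) - 9) + (e^(x + y))·y' = 0,
so isolating y',
  dy/dx = -(e^(x + y) - 9)/(e^(x + y)) = 9e^(-x - y) - 1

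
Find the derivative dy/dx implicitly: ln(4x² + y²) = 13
Apply d/dx to both sides, remembering that y depends on x. Each occurrence of y therefore brings in a y' = dy/dx via the chain rule.

With F(x, y) equal to the left-hand side minus the right, differentiate F term by term:
  d/dx[ln(4x^2 + y^2)] = (8x + 2y·y')/(4x^2 + y^2)
  d/dx[-13] = 0
Adding these up, d/dx[F] = 0 becomes
  (8x/(4x^2 + y^2)) + (2y/(4x^2 + y^2))·y' = 0,
so isolating y',
  dy/dx = -(8x/(4x^2 + y^2))/(2y/(4x^2 + y^2)) = -4x/y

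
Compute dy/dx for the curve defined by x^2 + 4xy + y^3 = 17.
Apply d/dx to both sides, remembering that y depends on x. Each occurrence of y therefore brings in a y' = dy/dx via the chain rule.

With F(x, y) equal to the left-hand side minus the right, differentiate F term by term:
  d/dx[x^2] = 2x
  d/dx[4xy] = 4x·y' + 4y
  d/dx[y^3] = 3y^2·y'
  d/dx[-17] = 0
Adding these up, d/dx[F] = 0 becomes
  (2x + 4y) + (4x + 3y^2)·y' = 0,
so isolating y',
  dy/dx = -(2x + 4y)/(4x + 3y^2) = 2(-x - 2y)/(4x + 3y^2)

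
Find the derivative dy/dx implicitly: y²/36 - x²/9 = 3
Apply d/dx to both sides, remembering that y depends on x. Each occurrence of y therefore brings in a y' = dy/dx via the chain rule.

With F(x, y) equal to the left-hand side minus the right, differentiate F term by term:
  d/dx[-x^2/9] = -2x/9
  d/dx[y^2/36] = y·y'/18
  d/dx[-3] = 0
Adding these up, d/dx[F] = 0 becomes
  (-2x/9) + (y/18)·y' = 0,
so isolating y',
  dy/dx = -(-2x/9)/(y/18) = 4x/y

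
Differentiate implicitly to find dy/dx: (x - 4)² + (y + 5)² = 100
Apply d/dx to both sides, remembering that y depends on x. Each occurrence of y therefore brings in a y' = dy/dx via the chain rule.

With F(x, y) equal to the left-hand side minus the right, differentiate F term by term:
  d/dx[(x - 4)^2] = 2x - 8
  d/dx[(y + 5)^2] = 2·y'(y + 5)
  d/dx[-100] = 0
Adding these up, d/dx[F] = 0 becomes
  (2x - 8) + (2y + 10)·y' = 0,
so isolating y',
  dy/dx = -(2x - 8)/(2y + 10) = (4 - x)/(y + 5)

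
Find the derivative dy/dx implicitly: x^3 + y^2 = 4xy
Differentiate both sides with respect to x, treating y as y(x). By the chain rule, any term containing y contributes a factor of y' = dy/dx when we differentiate it.

Move every term to one side and write the relation as F(x, y) = 0. Term by term,
  d/dx[x^3] = 3x^2
  d/dx[-4xy] = -4x·y' - 4y
  d/dx[y^2] = 2y·y'

The pieces without y' make up ∂F/∂x and the coefficient of y' is ∂F/∂y:
  ∂F/∂x = 3x^2 - 4y,
  ∂F/∂y = -4x + 2y.

Since d/dx[F] = ∂F/∂x + (∂F/∂y)·y' = 0, solve for y':
  (∂F/∂y)·y' = -∂F/∂x
  dy/dx = -(∂F/∂x)/(∂F/∂y) = -(3x^2 - 4y)/(-4x + 2y) = (3x^2 - 4y)/(2(2x - y))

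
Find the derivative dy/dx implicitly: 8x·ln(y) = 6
Apply d/dx to both sides, remembering that y depends on x. Each occurrence of y therefore brings in a y' = dy/dx via the chain rule.

With F(x, y) equal to the left-hand side minus the right, differentiate F term by term:
  d/dx[8x·ln(y)] = 8x·y'/y + 8ln(y)
  d/dx[-6] = 0
Adding these up, d/dx[F] = 0 becomes
  (8ln(y)) + (8x/y)·y' = 0,
so isolating y',
  dy/dx = -(8ln(y))/(8x/y) = -y·ln(y)/x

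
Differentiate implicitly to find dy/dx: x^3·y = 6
Differentiate both sides with respect to x, treating y as y(x). By the chain rule, any term containing y contributes a factor of y' = dy/dx when we differentiate it.

Move every term to one side and write the relation as F(x, y) = 0. Term by term,
  d/dx[x^3y] = x^3·y' + 3x^2y
  d/dx[-6] = 0

The pieces without y' make up ∂F/∂x and the coefficient of y' is ∂F/∂y:
  ∂F/∂x = 3x^2y,
  ∂F/∂y = x^3.

Since d/dx[F] = ∂F/∂x + (∂F/∂y)·y' = 0, solve for y':
  (∂F/∂y)·y' = -∂F/∂x
  dy/dx = -(∂F/∂x)/(∂F/∂y) = -(3x^2y)/(x^3) = -3y/x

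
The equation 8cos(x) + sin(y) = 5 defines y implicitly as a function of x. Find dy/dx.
Apply d/dx to both sides, remembering that y depends on x. Each occurrence of y therefore brings in a y' = dy/dx via the chain rule.

With F(x, y) equal to the left-hand side minus the right, differentiate F term by term:
  d/dx[sin(y)] = y'·cos(y)
  d/dx[8cos(x)] = -8sin(x)
  d/dx[-5] = 0
Adding these up, d/dx[F] = 0 becomes
  (-8sin(x)) + (cos(y))·y' = 0,
so isolating y',
  dy/dx = -(-8sin(x))/(cos(y)) = 8sin(x)/cos(y)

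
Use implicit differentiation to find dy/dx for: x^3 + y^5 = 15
Differentiate both sides with respect to x, treating y as y(x). By the chain rule, any term containing y contributes a factor of y' = dy/dx when we differentiate it.

Move every term to one side and write the relation as F(x, y) = 0. Term by term,
  d/dx[x^3] = 3x^2
  d/dx[y^5] = 5y^4·y'
  d/dx[-15] = 0

The pieces without y' make up ∂F/∂x and the coefficient of y' is ∂F/∂y:
  ∂F/∂x = 3x^2,
  ∂F/∂y = 5y^4.

Since d/dx[F] = ∂F/∂x + (∂F/∂y)·y' = 0, solve for y':
  (∂F/∂y)·y' = -∂F/∂x
  dy/dx = -(∂F/∂x)/(∂F/∂y) = -(3x^2)/(5y^4) = -3x^2/(5y^4)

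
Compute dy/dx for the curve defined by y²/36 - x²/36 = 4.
Take d/dx of both sides. Since y is implicitly a function of x, the chain rule attaches a y' = dy/dx factor whenever we differentiate through y.

Set F(x, y) = (left side) − (right side), so the curve is F = 0. Differentiating each term of F:
  d/dx[-x^2/36] = -x/18
  d/dx[y^2/36] = y·y'/18
  d/dx[-4] = 0

Collecting, the y'-free part is the partial derivative in x and the y' coefficient is the partial derivative in y:
  ∂F/∂x = -x/18
  ∂F/∂y = y/18

so d/dx[F(x, y(x))] = ∂F/∂x + (∂F/∂y)·y' = 0. Rearranging,
  dy/dx = -(∂F/∂x)/(∂F/∂y) = -(-x/18)/(y/18) = x/y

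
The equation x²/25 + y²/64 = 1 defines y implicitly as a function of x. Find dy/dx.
Take d/dx of both sides. Since y is implicitly a function of x, the chain rule attaches a y' = dy/dx factor whenever we differentiate through y.

Set F(x, y) = (left side) − (right side), so the curve is F = 0. Differentiating each term of F:
  d/dx[x^2/25] = 2x/25
  d/dx[y^2/64] = y·y'/32
  d/dx[-1] = 0

Collecting, the y'-free part is the partial derivative in x and the y' coefficient is the partial derivative in y:
  ∂F/∂x = 2x/25
  ∂F/∂y = y/32

so d/dx[F(x, y(x))] = ∂F/∂x + (∂F/∂y)·y' = 0. Rearranging,
  dy/dx = -(∂F/∂x)/(∂F/∂y) = -(2x/25)/(y/32) = -64x/(25y)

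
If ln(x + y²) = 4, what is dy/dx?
Differentiate both sides with respect to x, treating y as y(x). By the chain rule, any term containing y contributes a factor of y' = dy/dx when we differentiate it.

Move every term to one side and write the relation as F(x, y) = 0. Term by term,
  d/dx[ln(x + y^2)] = (2y·y' + 1)/(x + y^2)
  d/dx[-4] = 0

The pieces without y' make up ∂F/∂x and the coefficient of y' is ∂F/∂y:
  ∂F/∂x = 1/(x + y^2),
  ∂F/∂y = 2y/(x + y^2).

Since d/dx[F] = ∂F/∂x + (∂F/∂y)·y' = 0, solve for y':
  (∂F/∂y)·y' = -∂F/∂x
  dy/dx = -(∂F/∂x)/(∂F/∂y) = -(1/(x + y^2))/(2y/(x + y^2)) = -1/(2y)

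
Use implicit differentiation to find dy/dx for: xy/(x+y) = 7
Take d/dx of both sides. Since y is implicitly a function of x, the chain rule attaches a y' = dy/dx factor whenever we differentiate through y.

Set F(x, y) = (left side) − (right side), so the curve is F = 0. Differentiating each term of F:
  d/dx[xy/(x + y)] = xy(-y' - 1)/(x + y)^2 + x·y'/(x + y) + y/(x + y)
  d/dx[-7] = 0

Collecting, the y'-free part is the partial derivative in x and the y' coefficient is the partial derivative in y:
  ∂F/∂x = -xy/(x + y)^2 + y/(x + y)
  ∂F/∂y = -xy/(x + y)^2 + x/(x + y)

so d/dx[F(x, y(x))] = ∂F/∂x + (∂F/∂y)·y' = 0. Rearranging,
  dy/dx = -(∂F/∂x)/(∂F/∂y) = -(-xy/(x + y)^2 + y/(x + y))/(-xy/(x + y)^2 + x/(x + y))
        = -(y^2/(x + y)^2)/(x^2/(x + y)^2) = -y^2/x^2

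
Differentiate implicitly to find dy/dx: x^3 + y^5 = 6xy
Take d/dx of both sides. Since y is implicitly a function of x, the chain rule attaches a y' = dy/dx factor whenever we differentiate through y.

Set F(x, y) = (left side) − (right side), so the curve is F = 0. Differentiating each term of F:
  d/dx[x^3] = 3x^2
  d/dx[-6xy] = -6x·y' - 6y
  d/dx[y^5] = 5y^4·y'

Collecting, the y'-free part is the partial derivative in x and the y' coefficient is the partial derivative in y:
  ∂F/∂x = 3x^2 - 6y
  ∂F/∂y = -6x + 5y^4

so d/dx[F(x, y(x))] = ∂F/∂x + (∂F/∂y)·y' = 0. Rearranging,
  dy/dx = -(∂F/∂x)/(∂F/∂y) = -(3x^2 - 6y)/(-6x + 5y^4) = 3(x^2 - 2y)/(6x - 5y^4)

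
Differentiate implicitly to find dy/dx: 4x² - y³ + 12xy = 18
Apply d/dx to both sides, remembering that y depends on x. Each occurrence of y therefore brings in a y' = dy/dx via the chain rule.

With F(x, y) equal to the left-hand side minus the right, differentiate F term by term:
  d/dx[4x^2] = 8x
  d/dx[12xy] = 12x·y' + 12y
  d/dx[-y^3] = -3y^2·y'
  d/dx[-18] = 0
Adding these up, d/dx[F] = 0 becomes
  (8x + 12y) + (12x - 3y^2)·y' = 0,
so isolating y',
  dy/dx = -(8x + 12y)/(12x - 3y^2) = 4(-2x - 3y)/(3(4x - y^2))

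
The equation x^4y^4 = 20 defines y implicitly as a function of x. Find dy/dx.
Apply d/dx to both sides, remembering that y depends on x. Each occurrence of y therefore brings in a y' = dy/dx via the chain rule.

With F(x, y) equal to the left-hand side minus the right, differentiate F term by term:
  d/dx[x^4y^4] = 4x^4y^3·y' + 4x^3y^4
  d/dx[-20] = 0
Adding these up, d/dx[F] = 0 becomes
  (4x^3y^4) + (4x^4y^3)·y' = 0,
so isolating y',
  dy/dx = -(4x^3y^4)/(4x^4y^3) = -y/x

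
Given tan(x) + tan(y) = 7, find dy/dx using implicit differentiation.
Take d/dx of both sides. Since y is implicitly a function of x, the chain rule attaches a y' = dy/dx factor whenever we differentiate through y.

Set F(x, y) = (left side) − (right side), so the curve is F = 0. Differentiating each term of F:
  d/dx[tan(x)] = tan(x)^2 + 1
  d/dx[tan(y)] = y'(tan(y)^2 + 1)
  d/dx[-7] = 0

Collecting, the y'-free part is the partial derivative in x and the y' coefficient is the partial derivative in y:
  ∂F/∂x = tan(x)^2 + 1
  ∂F/∂y = tan(y)^2 + 1

so d/dx[F(x, y(x))] = ∂F/∂x + (∂F/∂y)·y' = 0. Rearranging,
  dy/dx = -(∂F/∂x)/(∂F/∂y) = -(tan(x)^2 + 1)/(tan(y)^2 + 1) = -cos(y)^2/cos(x)^2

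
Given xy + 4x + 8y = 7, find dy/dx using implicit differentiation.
Differentiate the relation implicitly: treat y = y(x) and apply the chain rule, so every y-derivative picks up a y' = dy/dx factor.

With everything moved to the left-hand side, differentiate term by term:
  d/dx[xy] = x·y' + y
  d/dx[4x] = 4
  d/dx[8y] = 8·y'
  d/dx[-7] = 0

Separating the contributions that come from x directly and those that come through y:
  without y':      y + 4
  multiplying y':  x + 8

so (y + 4) + (x + 8)·y' = 0, and therefore
  dy/dx = -(y + 4)/(x + 8) = (-y - 4)/(x + 8)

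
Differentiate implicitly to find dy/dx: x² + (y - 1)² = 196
Apply d/dx to both sides, remembering that y depends on x. Each occurrence of y therefore brings in a y' = dy/dx via the chain rule.

With F(x, y) equal to the left-hand side minus the right, differentiate F term by term:
  d/dx[x^2] = 2x
  d/dx[(y - 1)^2] = 2·y'(y - 1)
  d/dx[-196] = 0
Adding these up, d/dx[F] = 0 becomes
  (2x) + (2y - 2)·y' = 0,
so isolating y',
  dy/dx = -(2x)/(2y - 2) = -x/(y - 1)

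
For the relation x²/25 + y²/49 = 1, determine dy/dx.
Differentiate both sides with respect to x, treating y as y(x). By the chain rule, any term containing y contributes a factor of y' = dy/dx when we differentiate it.

Move every term to one side and write the relation as F(x, y) = 0. Term by term,
  d/dx[x^2/25] = 2x/25
  d/dx[y^2/49] = 2y·y'/49
  d/dx[-1] = 0

The pieces without y' make up ∂F/∂x and the coefficient of y' is ∂F/∂y:
  ∂F/∂x = 2x/25,
  ∂F/∂y = 2y/49.

Since d/dx[F] = ∂F/∂x + (∂F/∂y)·y' = 0, solve for y':
  (∂F/∂y)·y' = -∂F/∂x
  dy/dx = -(∂F/∂x)/(∂F/∂y) = -(2x/25)/(2y/49) = -49x/(25y)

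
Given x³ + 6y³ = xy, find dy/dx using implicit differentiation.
Take d/dx of both sides. Since y is implicitly a function of x, the chain rule attaches a y' = dy/dx factor whenever we differentiate through y.

Set F(x, y) = (left side) − (right side), so the curve is F = 0. Differentiating each term of F:
  d/dx[x^3] = 3x^2
  d/dx[-xy] = -x·y' - y
  d/dx[6y^3] = 18y^2·y'

Collecting, the y'-free part is the partial derivative in x and the y' coefficient is the partial derivative in y:
  ∂F/∂x = 3x^2 - y
  ∂F/∂y = -x + 18y^2

so d/dx[F(x, y(x))] = ∂F/∂x + (∂F/∂y)·y' = 0. Rearranging,
  dy/dx = -(∂F/∂x)/(∂F/∂y) = -(3x^2 - y)/(-x + 18y^2) = (3x^2 - y)/(x - 18y^2)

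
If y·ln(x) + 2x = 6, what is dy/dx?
Take d/dx of both sides. Since y is implicitly a function of x, the chain rule attaches a y' = dy/dx factor whenever we differentiate through y.

Set F(x, y) = (left side) − (right side), so the curve is F = 0. Differentiating each term of F:
  d/dx[2x] = 2
  d/dx[y·ln(x)] = y'·ln(x) + y/x
  d/dx[-6] = 0

Collecting, the y'-free part is the partial derivative in x and the y' coefficient is the partial derivative in y:
  ∂F/∂x = 2 + y/x
  ∂F/∂y = ln(x)

so d/dx[F(x, y(x))] = ∂F/∂x + (∂F/∂y)·y' = 0. Rearranging,
  dy/dx = -(∂F/∂x)/(∂F/∂y) = -(2 + y/x)/(ln(x))
        = -((2x + y)/x)/(ln(x)) = (-2x - y)/(x·ln(x))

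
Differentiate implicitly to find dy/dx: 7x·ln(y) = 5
Take d/dx of both sides. Since y is implicitly a function of x, the chain rule attaches a y' = dy/dx factor whenever we differentiate through y.

Set F(x, y) = (left side) − (right side), so the curve is F = 0. Differentiating each term of F:
  d/dx[7x·ln(y)] = 7x·y'/y + 7ln(y)
  d/dx[-5] = 0

Collecting, the y'-free part is the partial derivative in x and the y' coefficient is the partial derivative in y:
  ∂F/∂x = 7ln(y)
  ∂F/∂y = 7x/y

so d/dx[F(x, y(x))] = ∂F/∂x + (∂F/∂y)·y' = 0. Rearranging,
  dy/dx = -(∂F/∂x)/(∂F/∂y) = -(7ln(y))/(7x/y) = -y·ln(y)/x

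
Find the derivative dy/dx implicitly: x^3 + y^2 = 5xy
Differentiate both sides with respect to x, treating y as y(x). By the chain rule, any term containing y contributes a factor of y' = dy/dx when we differentiate it.

Move every term to one side and write the relation as F(x, y) = 0. Term by term,
  d/dx[x^3] = 3x^2
  d/dx[-5xy] = -5x·y' - 5y
  d/dx[y^2] = 2y·y'

The pieces without y' make up ∂F/∂x and the coefficient of y' is ∂F/∂y:
  ∂F/∂x = 3x^2 - 5y,
  ∂F/∂y = -5x + 2y.

Since d/dx[F] = ∂F/∂x + (∂F/∂y)·y' = 0, solve for y':
  (∂F/∂y)·y' = -∂F/∂x
  dy/dx = -(∂F/∂x)/(∂F/∂y) = -(3x^2 - 5y)/(-5x + 2y) = (3x^2 - 5y)/(5x - 2y)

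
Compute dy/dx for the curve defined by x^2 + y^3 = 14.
Apply d/dx to both sides, remembering that y depends on x. Each occurrence of y therefore brings in a y' = dy/dx via the chain rule.

With F(x, y) equal to the left-hand side minus the right, differentiate F term by term:
  d/dx[x^2] = 2x
  d/dx[y^3] = 3y^2·y'
  d/dx[-14] = 0
Adding these up, d/dx[F] = 0 becomes
  (2x) + (3y^2)·y' = 0,
so isolating y',
  dy/dx = -(2x)/(3y^2) = -2x/(3y^2)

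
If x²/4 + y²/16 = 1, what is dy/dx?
Take d/dx of both sides. Since y is implicitly a function of x, the chain rule attaches a y' = dy/dx factor whenever we differentiate through y.

Set F(x, y) = (left side) − (right side), so the curve is F = 0. Differentiating each term of F:
  d/dx[x^2/4] = x/2
  d/dx[y^2/16] = y·y'/8
  d/dx[-1] = 0

Collecting, the y'-free part is the partial derivative in x and the y' coefficient is the partial derivative in y:
  ∂F/∂x = x/2
  ∂F/∂y = y/8

so d/dx[F(x, y(x))] = ∂F/∂x + (∂F/∂y)·y' = 0. Rearranging,
  dy/dx = -(∂F/∂x)/(∂F/∂y) = -(x/2)/(y/8) = -4x/y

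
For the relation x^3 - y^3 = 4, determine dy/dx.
Differentiate the relation implicitly: treat y = y(x) and apply the chain rule, so every y-derivative picks up a y' = dy/dx factor.

With everything moved to the left-hand side, differentiate term by term:
  d/dx[x^3] = 3x^2
  d/dx[-y^3] = -3y^2·y'
  d/dx[-4] = 0

Separating the contributions that come from x directly and those that come through y:
  without y':      3x^2
  multiplying y':  -3y^2

so (3x^2) + (-3y^2)·y' = 0, and therefore
  dy/dx = -(3x^2)/(-3y^2) = x^2/y^2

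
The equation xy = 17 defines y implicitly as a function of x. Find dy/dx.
Take d/dx of both sides. Since y is implicitly a function of x, the chain rule attaches a y' = dy/dx factor whenever we differentiate through y.

Set F(x, y) = (left side) − (right side), so the curve is F = 0. Differentiating each term of F:
  d/dx[xy] = x·y' + y
  d/dx[-17] = 0

Collecting, the y'-free part is the partial derivative in x and the y' coefficient is the partial derivative in y:
  ∂F/∂x = y
  ∂F/∂y = x

so d/dx[F(x, y(x))] = ∂F/∂x + (∂F/∂y)·y' = 0. Rearranging,
  dy/dx = -(∂F/∂x)/(∂F/∂y) = -(y)/(x) = -y/x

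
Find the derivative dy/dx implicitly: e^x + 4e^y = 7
Apply d/dx to both sides, remembering that y depends on x. Each occurrence of y therefore brings in a y' = dy/dx via the chain rule.

With F(x, y) equal to the left-hand side minus the right, differentiate F term by term:
  d/dx[e^(x)] = e^(x)
  d/dx[4e^(y)] = 4·y'·e^(y)
  d/dx[-7] = 0
Adding these up, d/dx[F] = 0 becomes
  (e^(x)) + (4e^(y))·y' = 0,
so isolating y',
  dy/dx = -(e^(x))/(4e^(y)) = -e^(x - y)/4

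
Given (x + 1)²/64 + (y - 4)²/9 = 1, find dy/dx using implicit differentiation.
Differentiate the relation implicitly: treat y = y(x) and apply the chain rule, so every y-derivative picks up a y' = dy/dx factor.

With everything moved to the left-hand side, differentiate term by term:
  d/dx[(x + 1)^2/64] = x/32 + 1/32
  d/dx[(y - 4)^2/9] = 2·y'(y - 4)/9
  d/dx[-1] = 0

Separating the contributions that come from x directly and those that come through y:
  without y':      x/32 + 1/32
  multiplying y':  2y/9 - 8/9

so (x/32 + 1/32) + (2y/9 - 8/9)·y' = 0, and therefore
  dy/dx = -(x/32 + 1/32)/(2y/9 - 8/9)
        = -((x + 1)/32)/(2(y - 4)/9) = 9(-x - 1)/(64(y - 4))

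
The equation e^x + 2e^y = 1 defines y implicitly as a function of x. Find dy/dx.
Take d/dx of both sides. Since y is implicitly a function of x, the chain rule attaches a y' = dy/dx factor whenever we differentiate through y.

Set F(x, y) = (left side) − (right side), so the curve is F = 0. Differentiating each term of F:
  d/dx[e^(x)] = e^(x)
  d/dx[2e^(y)] = 2·y'·e^(y)
  d/dx[-1] = 0

Collecting, the y'-free part is the partial derivative in x and the y' coefficient is the partial derivative in y:
  ∂F/∂x = e^(x)
  ∂F/∂y = 2e^(y)

so d/dx[F(x, y(x))] = ∂F/∂x + (∂F/∂y)·y' = 0. Rearranging,
  dy/dx = -(∂F/∂x)/(∂F/∂y) = -(e^(x))/(2e^(y)) = -e^(x - y)/2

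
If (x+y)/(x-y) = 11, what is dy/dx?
Take d/dx of both sides. Since y is implicitly a function of x, the chain rule attaches a y' = dy/dx factor whenever we differentiate through y.

Set F(x, y) = (left side) − (right side), so the curve is F = 0. Differentiating each term of F:
  d/dx[(x + y)/(x - y)] = (y' + 1)/(x - y) + (x + y)(y' - 1)/(x - y)^2
  d/dx[-11] = 0

Collecting, the y'-free part is the partial derivative in x and the y' coefficient is the partial derivative in y:
  ∂F/∂x = 1/(x - y) - (x + y)/(x - y)^2
  ∂F/∂y = 1/(x - y) + (x + y)/(x - y)^2

so d/dx[F(x, y(x))] = ∂F/∂x + (∂F/∂y)·y' = 0. Rearranging,
  dy/dx = -(∂F/∂x)/(∂F/∂y) = -(1/(x - y) - (x + y)/(x - y)^2)/(1/(x - y) + (x + y)/(x - y)^2)
        = -(-2y/(x - y)^2)/(2x/(x - y)^2) = y/x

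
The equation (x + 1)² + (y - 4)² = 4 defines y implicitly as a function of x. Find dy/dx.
Take d/dx of both sides. Since y is implicitly a function of x, the chain rule attaches a y' = dy/dx factor whenever we differentiate through y.

Set F(x, y) = (left side) − (right side), so the curve is F = 0. Differentiating each term of F:
  d/dx[(x + 1)^2] = 2x + 2
  d/dx[(y - 4)^2] = 2·y'(y - 4)
  d/dx[-4] = 0

Collecting, the y'-free part is the partial derivative in x and the y' coefficient is the partial derivative in y:
  ∂F/∂x = 2x + 2
  ∂F/∂y = 2y - 8

so d/dx[F(x, y(x))] = ∂F/∂x + (∂F/∂y)·y' = 0. Rearranging,
  dy/dx = -(∂F/∂x)/(∂F/∂y) = -(2x + 2)/(2y - 8) = (-x - 1)/(y - 4)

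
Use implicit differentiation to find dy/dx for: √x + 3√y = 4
Differentiate the relation implicitly: treat y = y(x) and apply the chain rule, so every y-derivative picks up a y' = dy/dx factor.

With everything moved to the left-hand side, differentiate term by term:
  d/dx[√(x)] = 1/(2√(x))
  d/dx[3√(y)] = 3·y'/(2√(y))
  d/dx[-4] = 0

Separating the contributions that come from x directly and those that come through y:
  without y':      1/(2√(x))
  multiplying y':  3/(2√(y))

so (1/(2√(x))) + (3/(2√(y)))·y' = 0, and therefore
  dy/dx = -(1/(2√(x)))/(3/(2√(y))) = -√(y)/(3√(x))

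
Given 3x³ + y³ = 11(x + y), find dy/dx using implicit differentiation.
Differentiate both sides with respect to x, treating y as y(x). By the chain rule, any term containing y contributes a factor of y' = dy/dx when we differentiate it.

Move every term to one side and write the relation as F(x, y) = 0. Term by term,
  d/dx[3x^3] = 9x^2
  d/dx[-11x] = -11
  d/dx[y^3] = 3y^2·y'
  d/dx[-11y] = -11·y'

The pieces without y' make up ∂F/∂x and the coefficient of y' is ∂F/∂y:
  ∂F/∂x = 9x^2 - 11,
  ∂F/∂y = 3y^2 - 11.

Since d/dx[F] = ∂F/∂x + (∂F/∂y)·y' = 0, solve for y':
  (∂F/∂y)·y' = -∂F/∂x
  dy/dx = -(∂F/∂x)/(∂F/∂y) = -(9x^2 - 11)/(3y^2 - 11) = (11 - 9x^2)/(3y^2 - 11)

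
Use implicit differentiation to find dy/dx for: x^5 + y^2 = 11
Differentiate the relation implicitly: treat y = y(x) and apply the chain rule, so every y-derivative picks up a y' = dy/dx factor.

With everything moved to the left-hand side, differentiate term by term:
  d/dx[x^5] = 5x^4
  d/dx[y^2] = 2y·y'
  d/dx[-11] = 0

Separating the contributions that come from x directly and those that come through y:
  without y':      5x^4
  multiplying y':  2y

so (5x^4) + (2y)·y' = 0, and therefore
  dy/dx = -(5x^4)/(2y) = -5x^4/(2y)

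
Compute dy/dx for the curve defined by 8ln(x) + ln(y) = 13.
Differentiate the relation implicitly: treat y = y(x) and apply the chain rule, so every y-derivative picks up a y' = dy/dx factor.

With everything moved to the left-hand side, differentiate term by term:
  d/dx[8ln(x)] = 8/x
  d/dx[ln(y)] = y'/y
  d/dx[-13] = 0

Separating the contributions that come from x directly and those that come through y:
  without y':      8/x
  multiplying y':  1/y

so (8/x) + (1/y)·y' = 0, and therefore
  dy/dx = -(8/x)/(1/y) = -8y/x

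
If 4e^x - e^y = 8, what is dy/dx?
Take d/dx of both sides. Since y is implicitly a function of x, the chain rule attaches a y' = dy/dx factor whenever we differentiate through y.

Set F(x, y) = (left side) − (right side), so the curve is F = 0. Differentiating each term of F:
  d/dx[4e^(x)] = 4e^(x)
  d/dx[-e^(y)] = -y'·e^(y)
  d/dx[-8] = 0

Collecting, the y'-free part is the partial derivative in x and the y' coefficient is the partial derivative in y:
  ∂F/∂x = 4e^(x)
  ∂F/∂y = -e^(y)

so d/dx[F(x, y(x))] = ∂F/∂x + (∂F/∂y)·y' = 0. Rearranging,
  dy/dx = -(∂F/∂x)/(∂F/∂y) = -(4e^(x))/(-e^(y)) = 4e^(x - y)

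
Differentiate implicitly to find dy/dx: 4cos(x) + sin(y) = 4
Differentiate both sides with respect to x, treating y as y(x). By the chain rule, any term containing y contributes a factor of y' = dy/dx when we differentiate it.

Move every term to one side and write the relation as F(x, y) = 0. Term by term,
  d/dx[sin(y)] = y'·cos(y)
  d/dx[4cos(x)] = -4sin(x)
  d/dx[-4] = 0

The pieces without y' make up ∂F/∂x and the coefficient of y' is ∂F/∂y:
  ∂F/∂x = -4sin(x),
  ∂F/∂y = cos(y).

Since d/dx[F] = ∂F/∂x + (∂F/∂y)·y' = 0, solve for y':
  (∂F/∂y)·y' = -∂F/∂x
  dy/dx = -(∂F/∂x)/(∂F/∂y) = -(-4sin(x))/(cos(y)) = 4sin(x)/cos(y)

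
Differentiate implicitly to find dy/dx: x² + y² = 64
Take d/dx of both sides. Since y is implicitly a function of x, the chain rule attaches a y' = dy/dx factor whenever we differentiate through y.

Set F(x, y) = (left side) − (right side), so the curve is F = 0. Differentiating each term of F:
  d/dx[x^2] = 2x
  d/dx[y^2] = 2y·y'
  d/dx[-64] = 0

Collecting, the y'-free part is the partial derivative in x and the y' coefficient is the partial derivative in y:
  ∂F/∂x = 2x
  ∂F/∂y = 2y

so d/dx[F(x, y(x))] = ∂F/∂x + (∂F/∂y)·y' = 0. Rearranging,
  dy/dx = -(∂F/∂x)/(∂F/∂y) = -(2x)/(2y) = -x/y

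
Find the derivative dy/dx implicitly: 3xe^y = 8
Take d/dx of both sides. Since y is implicitly a function of x, the chain rule attaches a y' = dy/dx factor whenever we differentiate through y.

Set F(x, y) = (left side) − (right side), so the curve is F = 0. Differentiating each term of F:
  d/dx[3x·e^(y)] = 3x·y'·e^(y) + 3e^(y)
  d/dx[-8] = 0

Collecting, the y'-free part is the partial derivative in x and the y' coefficient is the partial derivative in y:
  ∂F/∂x = 3e^(y)
  ∂F/∂y = 3x·e^(y)

so d/dx[F(x, y(x))] = ∂F/∂x + (∂F/∂y)·y' = 0. Rearranging,
  dy/dx = -(∂F/∂x)/(∂F/∂y) = -(3e^(y))/(3x·e^(y)) = -1/x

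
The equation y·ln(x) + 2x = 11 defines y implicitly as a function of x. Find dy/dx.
Apply d/dx to both sides, remembering that y depends on x. Each occurrence of y therefore brings in a y' = dy/dx via the chain rule.

With F(x, y) equal to the left-hand side minus the right, differentiate F term by term:
  d/dx[2x] = 2
  d/dx[y·ln(x)] = y'·ln(x) + y/x
  d/dx[-11] = 0
Adding these up, d/dx[F] = 0 becomes
  (2 + y/x) + (ln(x))·y' = 0,
so isolating y',
  dy/dx = -(2 + y/x)/(ln(x))
        = -((2x + y)/x)/(ln(x)) = (-2x - y)/(x·ln(x))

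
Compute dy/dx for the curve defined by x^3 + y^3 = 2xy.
Differentiate the relation implicitly: treat y = y(x) and apply the chain rule, so every y-derivative picks up a y' = dy/dx factor.

With everything moved to the left-hand side, differentiate term by term:
  d/dx[x^3] = 3x^2
  d/dx[-2xy] = -2x·y' - 2y
  d/dx[y^3] = 3y^2·y'

Separating the contributions that come from x directly and those that come through y:
  without y':      3x^2 - 2y
  multiplying y':  -2x + 3y^2

so (3x^2 - 2y) + (-2x + 3y^2)·y' = 0, and therefore
  dy/dx = -(3x^2 - 2y)/(-2x + 3y^2) = (3x^2 - 2y)/(2x - 3y^2)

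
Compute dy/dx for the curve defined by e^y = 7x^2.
Differentiate both sides with respect to x, treating y as y(x). By the chain rule, any term containing y contributes a factor of y' = dy/dx when we differentiate it.

Move every term to one side and write the relation as F(x, y) = 0. Term by term,
  d/dx[-7x^2] = -14x
  d/dx[e^(y)] = y'·e^(y)

The pieces without y' make up ∂F/∂x and the coefficient of y' is ∂F/∂y:
  ∂F/∂x = -14x,
  ∂F/∂y = e^(y).

Since d/dx[F] = ∂F/∂x + (∂F/∂y)·y' = 0, solve for y':
  (∂F/∂y)·y' = -∂F/∂x
  dy/dx = -(∂F/∂x)/(∂F/∂y) = -(-14x)/(e^(y)) = 14x·e^(-y)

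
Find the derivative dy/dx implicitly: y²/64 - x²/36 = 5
Take d/dx of both sides. Since y is implicitly a function of x, the chain rule attaches a y' = dy/dx factor whenever we differentiate through y.

Set F(x, y) = (left side) − (right side), so the curve is F = 0. Differentiating each term of F:
  d/dx[-x^2/36] = -x/18
  d/dx[y^2/64] = y·y'/32
  d/dx[-5] = 0

Collecting, the y'-free part is the partial derivative in x and the y' coefficient is the partial derivative in y:
  ∂F/∂x = -x/18
  ∂F/∂y = y/32

so d/dx[F(x, y(x))] = ∂F/∂x + (∂F/∂y)·y' = 0. Rearranging,
  dy/dx = -(∂F/∂x)/(∂F/∂y) = -(-x/18)/(y/32) = 16x/(9y)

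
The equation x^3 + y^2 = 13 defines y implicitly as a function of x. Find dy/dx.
Differentiate both sides with respect to x, treating y as y(x). By the chain rule, any term containing y contributes a factor of y' = dy/dx when we differentiate it.

Move every term to one side and write the relation as F(x, y) = 0. Term by term,
  d/dx[x^3] = 3x^2
  d/dx[y^2] = 2y·y'
  d/dx[-13] = 0

The pieces without y' make up ∂F/∂x and the coefficient of y' is ∂F/∂y:
  ∂F/∂x = 3x^2,
  ∂F/∂y = 2y.

Since d/dx[F] = ∂F/∂x + (∂F/∂y)·y' = 0, solve for y':
  (∂F/∂y)·y' = -∂F/∂x
  dy/dx = -(∂F/∂x)/(∂F/∂y) = -(3x^2)/(2y) = -3x^2/(2y)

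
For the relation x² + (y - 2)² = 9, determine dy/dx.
Take d/dx of both sides. Since y is implicitly a function of x, the chain rule attaches a y' = dy/dx factor whenever we differentiate through y.

Set F(x, y) = (left side) − (right side), so the curve is F = 0. Differentiating each term of F:
  d/dx[x^2] = 2x
  d/dx[(y - 2)^2] = 2·y'(y - 2)
  d/dx[-9] = 0

Collecting, the y'-free part is the partial derivative in x and the y' coefficient is the partial derivative in y:
  ∂F/∂x = 2x
  ∂F/∂y = 2y - 4

so d/dx[F(x, y(x))] = ∂F/∂x + (∂F/∂y)·y' = 0. Rearranging,
  dy/dx = -(∂F/∂x)/(∂F/∂y) = -(2x)/(2y - 4) = -x/(y - 2)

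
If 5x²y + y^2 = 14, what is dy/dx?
Apply d/dx to both sides, remembering that y depends on x. Each occurrence of y therefore brings in a y' = dy/dx via the chain rule.

With F(x, y) equal to the left-hand side minus the right, differentiate F term by term:
  d/dx[5x^2y] = 5x^2·y' + 10xy
  d/dx[y^2] = 2y·y'
  d/dx[-14] = 0
Adding these up, d/dx[F] = 0 becomes
  (10xy) + (5x^2 + 2y)·y' = 0,
so isolating y',
  dy/dx = -(10xy)/(5x^2 + 2y) = -10xy/(5x^2 + 2y)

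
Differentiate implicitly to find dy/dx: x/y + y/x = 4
Differentiate the relation implicitly: treat y = y(x) and apply the chain rule, so every y-derivative picks up a y' = dy/dx factor.

With everything moved to the left-hand side, differentiate term by term:
  d/dx[x/y] = -x·y'/y^2 + 1/y
  d/dx[y/x] = y'/x - y/x^2
  d/dx[-4] = 0

Separating the contributions that come from x directly and those that come through y:
  without y':      1/y - y/x^2
  multiplying y':  -x/y^2 + 1/x

so (1/y - y/x^2) + (-x/y^2 + 1/x)·y' = 0, and therefore
  dy/dx = -(1/y - y/x^2)/(-x/y^2 + 1/x)
        = -((x - y)(x + y)/(x^2y))/(-(x - y)(x + y)/(xy^2)) = y/x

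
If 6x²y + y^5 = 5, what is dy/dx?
Differentiate the relation implicitly: treat y = y(x) and apply the chain rule, so every y-derivative picks up a y' = dy/dx factor.

With everything moved to the left-hand side, differentiate term by term:
  d/dx[6x^2y] = 6x^2·y' + 12xy
  d/dx[y^5] = 5y^4·y'
  d/dx[-5] = 0

Separating the contributions that come from x directly and those that come through y:
  without y':      12xy
  multiplying y':  6x^2 + 5y^4

so (12xy) + (6x^2 + 5y^4)·y' = 0, and therefore
  dy/dx = -(12xy)/(6x^2 + 5y^4) = -12xy/(6x^2 + 5y^4)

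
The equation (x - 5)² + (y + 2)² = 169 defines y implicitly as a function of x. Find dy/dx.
Differentiate the relation implicitly: treat y = y(x) and apply the chain rule, so every y-derivative picks up a y' = dy/dx factor.

With everything moved to the left-hand side, differentiate term by term:
  d/dx[(x - 5)^2] = 2x - 10
  d/dx[(y + 2)^2] = 2·y'(y + 2)
  d/dx[-169] = 0

Separating the contributions that come from x directly and those that come through y:
  without y':      2x - 10
  multiplying y':  2y + 4

so (2x - 10) + (2y + 4)·y' = 0, and therefore
  dy/dx = -(2x - 10)/(2y + 4) = (5 - x)/(y + 2)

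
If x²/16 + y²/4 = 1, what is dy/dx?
Take d/dx of both sides. Since y is implicitly a function of x, the chain rule attaches a y' = dy/dx factor whenever we differentiate through y.

Set F(x, y) = (left side) − (right side), so the curve is F = 0. Differentiating each term of F:
  d/dx[x^2/16] = x/8
  d/dx[y^2/4] = y·y'/2
  d/dx[-1] = 0

Collecting, the y'-free part is the partial derivative in x and the y' coefficient is the partial derivative in y:
  ∂F/∂x = x/8
  ∂F/∂y = y/2

so d/dx[F(x, y(x))] = ∂F/∂x + (∂F/∂y)·y' = 0. Rearranging,
  dy/dx = -(∂F/∂x)/(∂F/∂y) = -(x/8)/(y/2) = -x/(4y)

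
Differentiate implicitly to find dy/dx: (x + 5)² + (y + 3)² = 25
Apply d/dx to both sides, remembering that y depends on x. Each occurrence of y therefore brings in a y' = dy/dx via the chain rule.

With F(x, y) equal to the left-hand side minus the right, differentiate F term by term:
  d/dx[(x + 5)^2] = 2x + 10
  d/dx[(y + 3)^2] = 2·y'(y + 3)
  d/dx[-25] = 0
Adding these up, d/dx[F] = 0 becomes
  (2x + 10) + (2y + 6)·y' = 0,
so isolating y',
  dy/dx = -(2x + 10)/(2y + 6) = (-x - 5)/(y + 3)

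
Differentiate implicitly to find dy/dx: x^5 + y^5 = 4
Apply d/dx to both sides, remembering that y depends on x. Each occurrence of y therefore brings in a y' = dy/dx via the chain rule.

With F(x, y) equal to the left-hand side minus the right, differentiate F term by term:
  d/dx[x^5] = 5x^4
  d/dx[y^5] = 5y^4·y'
  d/dx[-4] = 0
Adding these up, d/dx[F] = 0 becomes
  (5x^4) + (5y^4)·y' = 0,
so isolating y',
  dy/dx = -(5x^4)/(5y^4) = -x^4/y^4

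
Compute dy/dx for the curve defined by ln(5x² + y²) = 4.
Apply d/dx to both sides, remembering that y depends on x. Each occurrence of y therefore brings in a y' = dy/dx via the chain rule.

With F(x, y) equal to the left-hand side minus the right, differentiate F term by term:
  d/dx[ln(5x^2 + y^2)] = (10x + 2y·y')/(5x^2 + y^2)
  d/dx[-4] = 0
Adding these up, d/dx[F] = 0 becomes
  (10x/(5x^2 + y^2)) + (2y/(5x^2 + y^2))·y' = 0,
so isolating y',
  dy/dx = -(10x/(5x^2 + y^2))/(2y/(5x^2 + y^2)) = -5x/y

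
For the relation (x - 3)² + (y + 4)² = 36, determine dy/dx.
Differentiate both sides with respect to x, treating y as y(x). By the chain rule, any term containing y contributes a factor of y' = dy/dx when we differentiate it.

Move every term to one side and write the relation as F(x, y) = 0. Term by term,
  d/dx[(x - 3)^2] = 2x - 6
  d/dx[(y + 4)^2] = 2·y'(y + 4)
  d/dx[-36] = 0

The pieces without y' make up ∂F/∂x and the coefficient of y' is ∂F/∂y:
  ∂F/∂x = 2x - 6,
  ∂F/∂y = 2y + 8.

Since d/dx[F] = ∂F/∂x + (∂F/∂y)·y' = 0, solve for y':
  (∂F/∂y)·y' = -∂F/∂x
  dy/dx = -(∂F/∂x)/(∂F/∂y) = -(2x - 6)/(2y + 8) = (3 - x)/(y + 4)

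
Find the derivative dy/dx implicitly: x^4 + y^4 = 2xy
Differentiate the relation implicitly: treat y = y(x) and apply the chain rule, so every y-derivative picks up a y' = dy/dx factor.

With everything moved to the left-hand side, differentiate term by term:
  d/dx[x^4] = 4x^3
  d/dx[-2xy] = -2x·y' - 2y
  d/dx[y^4] = 4y^3·y'

Separating the contributions that come from x directly and those that come through y:
  without y':      4x^3 - 2y
  multiplying y':  -2x + 4y^3

so (4x^3 - 2y) + (-2x + 4y^3)·y' = 0, and therefore
  dy/dx = -(4x^3 - 2y)/(-2x + 4y^3) = (2x^3 - y)/(x - 2y^3)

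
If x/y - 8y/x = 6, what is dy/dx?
Take d/dx of both sides. Since y is implicitly a function of x, the chain rule attaches a y' = dy/dx factor whenever we differentiate through y.

Set F(x, y) = (left side) − (right side), so the curve is F = 0. Differentiating each term of F:
  d/dx[x/y] = -x·y'/y^2 + 1/y
  d/dx[-8y/x] = -8·y'/x + 8y/x^2
  d/dx[-6] = 0

Collecting, the y'-free part is the partial derivative in x and the y' coefficient is the partial derivative in y:
  ∂F/∂x = 1/y + 8y/x^2
  ∂F/∂y = -x/y^2 - 8/x

so d/dx[F(x, y(x))] = ∂F/∂x + (∂F/∂y)·y' = 0. Rearranging,
  dy/dx = -(∂F/∂x)/(∂F/∂y) = -(1/y + 8y/x^2)/(-x/y^2 - 8/x)
        = -((x^2 + 8y^2)/(x^2y))/(-(x^2 + 8y^2)/(xy^2)) = y/x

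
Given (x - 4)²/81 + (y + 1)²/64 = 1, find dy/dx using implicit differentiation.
Take d/dx of both sides. Since y is implicitly a function of x, the chain rule attaches a y' = dy/dx factor whenever we differentiate through y.

Set F(x, y) = (left side) − (right side), so the curve is F = 0. Differentiating each term of F:
  d/dx[(x - 4)^2/81] = 2x/81 - 8/81
  d/dx[(y + 1)^2/64] = y'(y + 1)/32
  d/dx[-1] = 0

Collecting, the y'-free part is the partial derivative in x and the y' coefficient is the partial derivative in y:
  ∂F/∂x = 2x/81 - 8/81
  ∂F/∂y = y/32 + 1/32

so d/dx[F(x, y(x))] = ∂F/∂x + (∂F/∂y)·y' = 0. Rearranging,
  dy/dx = -(∂F/∂x)/(∂F/∂y) = -(2x/81 - 8/81)/(y/32 + 1/32)
        = -(2(x - 4)/81)/((y + 1)/32) = 64(4 - x)/(81(y + 1))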